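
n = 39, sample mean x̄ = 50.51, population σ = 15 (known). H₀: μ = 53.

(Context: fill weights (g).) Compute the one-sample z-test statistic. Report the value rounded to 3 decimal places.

SE = σ/√n = 15/√39 = 2.4019
z = (x̄−μ₀)/SE = (50.51−53)/2.4019 = -1.0367

test statistic = -1.037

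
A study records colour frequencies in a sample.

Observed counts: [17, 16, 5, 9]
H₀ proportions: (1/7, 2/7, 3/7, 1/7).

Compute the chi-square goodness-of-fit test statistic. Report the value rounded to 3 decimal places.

test statistic = 28.411

n = 47; E_i = n·p_i = [6.71, 13.43, 20.14, 6.71]
χ² = (17−6.71)²/6.71 + (16−13.43)²/13.43 + (5−20.14)²/20.14 + (9−6.71)²/6.71 = 28.4113
df = 3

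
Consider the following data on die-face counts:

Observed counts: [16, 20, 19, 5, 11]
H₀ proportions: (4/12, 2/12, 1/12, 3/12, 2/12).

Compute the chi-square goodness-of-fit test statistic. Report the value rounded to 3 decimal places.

test statistic = 46.268

n = 71; E_i = n·p_i = [23.67, 11.83, 5.92, 17.75, 11.83]
χ² = (16−23.67)²/23.67 + (20−11.83)²/11.83 + (19−5.92)²/5.92 + (5−17.75)²/17.75 + (11−11.83)²/11.83 = 46.2676
df = 4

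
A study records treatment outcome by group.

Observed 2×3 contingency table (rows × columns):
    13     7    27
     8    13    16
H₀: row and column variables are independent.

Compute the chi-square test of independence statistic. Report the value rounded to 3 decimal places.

Row totals [47, 37], col totals [21, 20, 43], n=84
χ² = (13−11.75)²/11.75 + (7−11.19)²/11.19 + (27−24.06)²/24.06 + (8−9.25)²/9.25 + (13−8.81)²/8.81 + (16−18.94)²/18.94 = 4.6803
df = 2

test statistic = 4.680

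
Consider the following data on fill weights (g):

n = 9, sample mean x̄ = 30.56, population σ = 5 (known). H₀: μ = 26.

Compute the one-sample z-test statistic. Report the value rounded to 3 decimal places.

test statistic = 2.736

SE = σ/√n = 5/√9 = 1.6667
z = (x̄−μ₀)/SE = (30.56−26)/1.6667 = 2.7360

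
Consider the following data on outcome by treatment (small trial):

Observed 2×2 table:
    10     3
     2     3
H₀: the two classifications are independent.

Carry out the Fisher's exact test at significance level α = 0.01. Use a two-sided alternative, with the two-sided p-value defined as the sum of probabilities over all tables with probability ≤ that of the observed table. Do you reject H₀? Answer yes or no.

reject H₀: no

Margins: r₁=13, r₂=5, c₁=12, c₂=6, n=18
p_obs = C(13,10)·C(5,2)/C(18,12); sum pmf over tables with pmf ≤ p_obs
p-value (two-sided) = 0.26821
At α=0.01: p ≥ α → fail to reject H₀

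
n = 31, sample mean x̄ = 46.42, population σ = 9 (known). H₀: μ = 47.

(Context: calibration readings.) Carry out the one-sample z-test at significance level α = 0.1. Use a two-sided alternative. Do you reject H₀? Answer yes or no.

reject H₀: no

SE = σ/√n = 9/√31 = 1.6164
z = (x̄−μ₀)/SE = (46.42−47)/1.6164 = -0.3588
p-value (two-sided) = 0.71974
At α=0.1: p ≥ α → fail to reject H₀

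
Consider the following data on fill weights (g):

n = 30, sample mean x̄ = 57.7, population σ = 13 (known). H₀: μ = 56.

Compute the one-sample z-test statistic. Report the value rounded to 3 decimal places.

SE = σ/√n = 13/√30 = 2.3735
z = (x̄−μ₀)/SE = (57.7−56)/2.3735 = 0.7163

test statistic = 0.716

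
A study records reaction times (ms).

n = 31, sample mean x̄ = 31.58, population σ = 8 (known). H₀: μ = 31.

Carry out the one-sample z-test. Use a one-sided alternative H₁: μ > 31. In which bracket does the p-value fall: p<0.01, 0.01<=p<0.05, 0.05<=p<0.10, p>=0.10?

SE = σ/√n = 8/√31 = 1.4368
z = (x̄−μ₀)/SE = (31.58−31)/1.4368 = 0.4037
p-value (one-sided, H₁ greater) = 0.34323
→ bracket: p>=0.10

p-value bracket: p>=0.10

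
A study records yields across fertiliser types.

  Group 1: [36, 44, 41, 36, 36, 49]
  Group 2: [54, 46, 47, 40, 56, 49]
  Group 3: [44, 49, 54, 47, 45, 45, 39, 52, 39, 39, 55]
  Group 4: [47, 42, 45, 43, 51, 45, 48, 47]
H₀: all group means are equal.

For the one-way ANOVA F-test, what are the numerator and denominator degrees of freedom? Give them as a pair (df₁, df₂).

degrees of freedom = [3, 27]

k = 4 groups, N = 31 total
df = (k−1, N−k) = (4−1, 31−4) = (3, 27)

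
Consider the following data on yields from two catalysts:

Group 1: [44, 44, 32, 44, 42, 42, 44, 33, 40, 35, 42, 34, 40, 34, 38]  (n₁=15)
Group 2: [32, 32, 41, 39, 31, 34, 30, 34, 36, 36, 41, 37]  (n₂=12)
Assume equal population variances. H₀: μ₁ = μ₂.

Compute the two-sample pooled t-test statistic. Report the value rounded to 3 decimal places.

test statistic = 2.446

x̄₁=39.200, s₁=4.475, n₁=15
x̄₂=35.250, s₂=3.745, n₂=12
s_p² = [14·4.475² + 11·3.745²]/25 = 17.3860
SE = √(s_p²·(1/15+1/12)) = 1.6149
t = (39.200−35.250)/1.6149 = 2.4460
df = 25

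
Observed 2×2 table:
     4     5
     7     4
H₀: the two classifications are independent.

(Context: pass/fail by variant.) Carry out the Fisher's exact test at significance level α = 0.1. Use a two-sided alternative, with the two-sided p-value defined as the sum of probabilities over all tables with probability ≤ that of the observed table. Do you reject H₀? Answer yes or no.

reject H₀: no

Margins: r₁=9, r₂=11, c₁=11, c₂=9, n=20
p_obs = C(9,4)·C(11,7)/C(20,11); sum pmf over tables with pmf ≤ p_obs
p-value (two-sided) = 0.65342
At α=0.1: p ≥ α → fail to reject H₀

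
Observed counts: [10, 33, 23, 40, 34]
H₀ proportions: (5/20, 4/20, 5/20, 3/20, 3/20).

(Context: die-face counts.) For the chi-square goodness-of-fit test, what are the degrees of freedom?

degrees of freedom = 4

df = k − 1 = 5 − 1 = 4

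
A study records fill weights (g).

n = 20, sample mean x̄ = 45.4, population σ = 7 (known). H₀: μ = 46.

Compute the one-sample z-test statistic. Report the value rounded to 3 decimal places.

test statistic = -0.383

SE = σ/√n = 7/√20 = 1.5652
z = (x̄−μ₀)/SE = (45.4−46)/1.5652 = -0.3833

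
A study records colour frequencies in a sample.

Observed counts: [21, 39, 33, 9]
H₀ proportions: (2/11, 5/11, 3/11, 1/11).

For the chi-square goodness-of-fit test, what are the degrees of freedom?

degrees of freedom = 3

df = k − 1 = 4 − 1 = 3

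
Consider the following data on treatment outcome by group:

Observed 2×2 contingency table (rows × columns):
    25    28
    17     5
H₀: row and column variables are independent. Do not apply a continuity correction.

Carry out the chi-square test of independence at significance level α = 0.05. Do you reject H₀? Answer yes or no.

reject H₀: yes

Row totals [53, 22], col totals [42, 33], n=75
χ² = (25−29.68)²/29.68 + (28−23.32)²/23.32 + (17−12.32)²/12.32 + (5−9.68)²/9.68 = 5.7176
df = 1
p-value (upper-tail) = 0.01680
At α=0.05: p < α → reject H₀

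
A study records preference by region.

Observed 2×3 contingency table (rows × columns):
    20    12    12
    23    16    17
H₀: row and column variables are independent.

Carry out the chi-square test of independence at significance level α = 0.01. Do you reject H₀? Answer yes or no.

Row totals [44, 56], col totals [43, 28, 29], n=100
χ² = (20−18.92)²/18.92 + (12−12.32)²/12.32 + (12−12.76)²/12.76 + (23−24.08)²/24.08 + (16−15.68)²/15.68 + (17−16.24)²/16.24 = 0.2058
df = 2
p-value (upper-tail) = 0.90223
At α=0.01: p ≥ α → fail to reject H₀

reject H₀: no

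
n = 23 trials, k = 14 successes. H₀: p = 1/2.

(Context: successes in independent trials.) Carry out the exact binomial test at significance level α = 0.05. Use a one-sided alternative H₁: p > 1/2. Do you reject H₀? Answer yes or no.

reject H₀: no

Exact binomial: n=23, k=14, p₀=1/2=0.5000
P(X≥14) from Σ C(n,i)·p₀^i·(1−p₀)^(n−i)
p-value (one-sided, H₁ greater) = 0.20244
At α=0.05: p ≥ α → fail to reject H₀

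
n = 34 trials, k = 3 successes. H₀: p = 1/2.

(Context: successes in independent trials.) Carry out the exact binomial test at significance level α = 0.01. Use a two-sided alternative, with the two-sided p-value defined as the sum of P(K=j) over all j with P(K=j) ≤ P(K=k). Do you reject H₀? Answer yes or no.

reject H₀: yes

Exact binomial: n=34, k=3, p₀=1/2=0.5000
P(X=j) = C(n,j)·p₀^j·(1−p₀)^(n−j); p = Σ P(X=j) over j with P(X=j) ≤ P(X=3)
p-value (two-sided) = 0.00000
At α=0.01: p < α → reject H₀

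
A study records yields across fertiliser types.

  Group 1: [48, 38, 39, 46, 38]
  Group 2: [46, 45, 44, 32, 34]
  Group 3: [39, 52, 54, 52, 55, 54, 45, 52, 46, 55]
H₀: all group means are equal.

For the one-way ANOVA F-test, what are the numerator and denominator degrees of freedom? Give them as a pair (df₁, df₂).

degrees of freedom = [2, 17]

k = 3 groups, N = 20 total
df = (k−1, N−k) = (3−1, 20−3) = (2, 17)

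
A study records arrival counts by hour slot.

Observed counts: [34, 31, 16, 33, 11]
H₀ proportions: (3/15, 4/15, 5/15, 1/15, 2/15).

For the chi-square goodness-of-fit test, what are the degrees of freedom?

df = k − 1 = 5 − 1 = 4

degrees of freedom = 4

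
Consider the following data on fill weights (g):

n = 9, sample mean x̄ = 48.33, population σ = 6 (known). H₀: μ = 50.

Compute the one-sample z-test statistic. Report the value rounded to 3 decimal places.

SE = σ/√n = 6/√9 = 2.0000
z = (x̄−μ₀)/SE = (48.33−50)/2.0000 = -0.8350

test statistic = -0.835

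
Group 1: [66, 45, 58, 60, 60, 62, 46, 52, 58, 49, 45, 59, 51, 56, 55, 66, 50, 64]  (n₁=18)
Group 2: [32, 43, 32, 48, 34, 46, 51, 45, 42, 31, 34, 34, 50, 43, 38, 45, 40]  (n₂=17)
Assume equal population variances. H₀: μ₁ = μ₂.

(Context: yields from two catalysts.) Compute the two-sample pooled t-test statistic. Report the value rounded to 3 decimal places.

x̄₁=55.667, s₁=6.928, n₁=18
x̄₂=40.471, s₂=6.663, n₂=17
s_p² = [17·6.928² + 16·6.663²]/33 = 46.2496
SE = √(s_p²·(1/18+1/17)) = 2.3000
t = (55.667−40.471)/2.3000 = 6.6070
df = 33

test statistic = 6.607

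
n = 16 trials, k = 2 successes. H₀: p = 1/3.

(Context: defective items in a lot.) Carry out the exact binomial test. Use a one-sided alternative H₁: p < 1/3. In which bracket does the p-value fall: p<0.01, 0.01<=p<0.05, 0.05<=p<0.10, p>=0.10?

Exact binomial: n=16, k=2, p₀=1/3=0.3333
P(X≤2) from Σ C(n,i)·p₀^i·(1−p₀)^(n−i)
p-value (one-sided, H₁ less) = 0.05938
→ bracket: 0.05<=p<0.10

p-value bracket: 0.05<=p<0.10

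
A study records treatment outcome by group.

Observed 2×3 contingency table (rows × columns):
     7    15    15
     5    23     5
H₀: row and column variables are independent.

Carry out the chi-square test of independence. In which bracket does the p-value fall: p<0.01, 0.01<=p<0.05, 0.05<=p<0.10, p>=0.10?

p-value bracket: 0.01<=p<0.05

Row totals [37, 33], col totals [12, 38, 20], n=70
χ² = (7−6.34)²/6.34 + (15−20.09)²/20.09 + (15−10.57)²/10.57 + (5−5.66)²/5.66 + (23−17.91)²/17.91 + (5−9.43)²/9.43 = 6.8112
df = 2
p-value (upper-tail) = 0.03319
→ bracket: 0.01<=p<0.05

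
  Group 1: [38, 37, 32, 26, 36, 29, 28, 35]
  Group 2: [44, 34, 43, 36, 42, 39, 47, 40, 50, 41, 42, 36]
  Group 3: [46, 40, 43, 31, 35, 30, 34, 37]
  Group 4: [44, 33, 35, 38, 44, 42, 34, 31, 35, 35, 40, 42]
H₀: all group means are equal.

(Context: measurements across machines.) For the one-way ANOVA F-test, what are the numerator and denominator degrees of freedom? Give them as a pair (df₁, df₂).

k = 4 groups, N = 40 total
df = (k−1, N−k) = (4−1, 40−4) = (3, 36)

degrees of freedom = [3, 36]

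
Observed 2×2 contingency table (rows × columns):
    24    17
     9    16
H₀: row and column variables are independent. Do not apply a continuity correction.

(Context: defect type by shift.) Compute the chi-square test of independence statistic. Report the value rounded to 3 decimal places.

test statistic = 3.155

Row totals [41, 25], col totals [33, 33], n=66
χ² = (24−20.50)²/20.50 + (17−20.50)²/20.50 + (9−12.50)²/12.50 + (16−12.50)²/12.50 = 3.1551
df = 1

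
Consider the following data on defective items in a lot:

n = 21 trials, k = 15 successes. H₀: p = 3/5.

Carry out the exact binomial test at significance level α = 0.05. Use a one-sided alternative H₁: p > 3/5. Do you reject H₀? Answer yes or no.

Exact binomial: n=21, k=15, p₀=3/5=0.6000
P(X≥15) from Σ C(n,i)·p₀^i·(1−p₀)^(n−i)
p-value (one-sided, H₁ greater) = 0.20025
At α=0.05: p ≥ α → fail to reject H₀

reject H₀: no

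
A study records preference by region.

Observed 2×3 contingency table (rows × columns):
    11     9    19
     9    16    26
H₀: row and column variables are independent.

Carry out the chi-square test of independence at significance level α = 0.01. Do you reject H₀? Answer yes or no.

reject H₀: no

Row totals [39, 51], col totals [20, 25, 45], n=90
χ² = (11−8.67)²/8.67 + (9−10.83)²/10.83 + (19−19.50)²/19.50 + (9−11.33)²/11.33 + (16−14.17)²/14.17 + (26−25.50)²/25.50 = 1.6787
df = 2
p-value (upper-tail) = 0.43198
At α=0.01: p ≥ α → fail to reject H₀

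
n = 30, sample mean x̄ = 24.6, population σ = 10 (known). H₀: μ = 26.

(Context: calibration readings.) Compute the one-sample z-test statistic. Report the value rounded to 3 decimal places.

test statistic = -0.767

SE = σ/√n = 10/√30 = 1.8257
z = (x̄−μ₀)/SE = (24.6−26)/1.8257 = -0.7668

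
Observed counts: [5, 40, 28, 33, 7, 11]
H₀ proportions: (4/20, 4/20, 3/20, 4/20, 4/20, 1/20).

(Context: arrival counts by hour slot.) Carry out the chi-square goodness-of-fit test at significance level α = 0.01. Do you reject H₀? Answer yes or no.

reject H₀: yes

n = 124; E_i = n·p_i = [24.80, 24.80, 18.60, 24.80, 24.80, 6.20]
χ² = (5−24.80)²/24.80 + (40−24.80)²/24.80 + (28−18.60)²/18.60 + (33−24.80)²/24.80 + (7−24.80)²/24.80 + (11−6.20)²/6.20 = 49.0780
df = 5
p-value (upper-tail) = 0.00000
At α=0.01: p < α → reject H₀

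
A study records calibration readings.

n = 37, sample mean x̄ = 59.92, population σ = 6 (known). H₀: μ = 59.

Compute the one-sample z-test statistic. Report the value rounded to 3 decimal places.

SE = σ/√n = 6/√37 = 0.9864
z = (x̄−μ₀)/SE = (59.92−59)/0.9864 = 0.9327

test statistic = 0.933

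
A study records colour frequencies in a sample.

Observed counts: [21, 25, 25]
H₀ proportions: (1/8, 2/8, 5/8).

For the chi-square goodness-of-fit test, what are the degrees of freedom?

df = k − 1 = 3 − 1 = 2

degrees of freedom = 2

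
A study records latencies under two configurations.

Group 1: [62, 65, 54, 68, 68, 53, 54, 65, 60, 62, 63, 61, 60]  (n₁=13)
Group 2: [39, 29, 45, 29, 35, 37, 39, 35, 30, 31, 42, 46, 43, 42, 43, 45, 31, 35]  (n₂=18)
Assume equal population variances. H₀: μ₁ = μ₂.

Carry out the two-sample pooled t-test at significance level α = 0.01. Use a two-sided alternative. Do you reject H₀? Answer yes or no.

x̄₁=61.154, s₁=4.997, n₁=13
x̄₂=37.556, s₂=5.913, n₂=18
s_p² = [12·4.997² + 17·5.913²]/29 = 30.8323
SE = √(s_p²·(1/13+1/18)) = 2.0210
t = (61.154−37.556)/2.0210 = 11.6763
df = 29
p-value (two-sided) = 0.00000
At α=0.01: p < α → reject H₀

reject H₀: yes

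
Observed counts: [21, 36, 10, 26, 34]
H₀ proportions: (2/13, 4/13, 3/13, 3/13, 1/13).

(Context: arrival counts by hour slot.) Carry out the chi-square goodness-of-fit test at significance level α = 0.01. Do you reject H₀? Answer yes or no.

n = 127; E_i = n·p_i = [19.54, 39.08, 29.31, 29.31, 9.77]
χ² = (21−19.54)²/19.54 + (36−39.08)²/39.08 + (10−29.31)²/29.31 + (26−29.31)²/29.31 + (34−9.77)²/9.77 = 73.5446
df = 4
p-value (upper-tail) = 0.00000
At α=0.01: p < α → reject H₀

reject H₀: yes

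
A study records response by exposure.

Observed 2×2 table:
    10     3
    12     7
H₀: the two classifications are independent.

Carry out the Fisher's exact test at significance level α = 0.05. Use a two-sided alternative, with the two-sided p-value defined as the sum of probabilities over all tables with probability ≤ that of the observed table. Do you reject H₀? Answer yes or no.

Margins: r₁=13, r₂=19, c₁=22, c₂=10, n=32
p_obs = C(13,10)·C(19,12)/C(32,22); sum pmf over tables with pmf ≤ p_obs
p-value (two-sided) = 0.46732
At α=0.05: p ≥ α → fail to reject H₀

reject H₀: no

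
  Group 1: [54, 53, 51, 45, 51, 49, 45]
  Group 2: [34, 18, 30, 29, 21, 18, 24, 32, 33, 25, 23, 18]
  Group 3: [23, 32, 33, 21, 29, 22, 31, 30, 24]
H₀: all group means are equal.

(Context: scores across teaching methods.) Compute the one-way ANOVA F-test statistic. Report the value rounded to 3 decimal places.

test statistic = 55.856

Group means [49.71, 25.42, 27.22], grand mean 32.071
SSB = Σnᵢ(x̄ᵢ−x̄)² = 2921.956; SSW = ΣΣ(x−x̄ᵢ)² = 653.901
MSB = 2921.956/2 = 1460.9782; MSW = 653.901/25 = 26.1560
F = MSB/MSW = 55.8563
df = (2, 25)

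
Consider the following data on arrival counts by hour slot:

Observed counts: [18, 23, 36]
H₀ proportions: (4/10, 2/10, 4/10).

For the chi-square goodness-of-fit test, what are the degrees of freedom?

degrees of freedom = 2

df = k − 1 = 3 − 1 = 2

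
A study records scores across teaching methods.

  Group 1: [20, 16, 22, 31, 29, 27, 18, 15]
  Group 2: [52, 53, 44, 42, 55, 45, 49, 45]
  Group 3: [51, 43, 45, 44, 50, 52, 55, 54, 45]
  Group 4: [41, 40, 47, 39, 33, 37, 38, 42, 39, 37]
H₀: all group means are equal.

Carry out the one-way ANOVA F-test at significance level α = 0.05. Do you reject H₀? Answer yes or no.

Group means [22.25, 48.12, 48.78, 39.30], grand mean 39.857
SSB = Σnᵢ(x̄ᵢ−x̄)² = 3746.255; SSW = ΣΣ(x−x̄ᵢ)² = 710.031
MSB = 3746.255/3 = 1248.7517; MSW = 710.031/31 = 22.9042
F = MSB/MSW = 54.5206
df = (3, 31)
p-value (upper-tail) = 0.00000
At α=0.05: p < α → reject H₀

reject H₀: yes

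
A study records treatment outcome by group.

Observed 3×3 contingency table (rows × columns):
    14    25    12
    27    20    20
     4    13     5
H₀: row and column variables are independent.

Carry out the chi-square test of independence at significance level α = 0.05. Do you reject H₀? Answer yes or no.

reject H₀: no

Row totals [51, 67, 22], col totals [45, 58, 37], n=140
χ² = (14−16.39)²/16.39 + (25−21.13)²/21.13 + (12−13.48)²/13.48 + (27−21.54)²/21.54 + (20−27.76)²/27.76 + (20−17.71)²/17.71 + (4−7.07)²/7.07 + (13−9.11)²/9.11 + (5−5.81)²/5.81 = 8.1768
df = 4
p-value (upper-tail) = 0.08531
At α=0.05: p ≥ α → fail to reject H₀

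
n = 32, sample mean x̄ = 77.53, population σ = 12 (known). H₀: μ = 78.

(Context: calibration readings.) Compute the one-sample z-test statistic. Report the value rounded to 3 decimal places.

test statistic = -0.222

SE = σ/√n = 12/√32 = 2.1213
z = (x̄−μ₀)/SE = (77.53−78)/2.1213 = -0.2216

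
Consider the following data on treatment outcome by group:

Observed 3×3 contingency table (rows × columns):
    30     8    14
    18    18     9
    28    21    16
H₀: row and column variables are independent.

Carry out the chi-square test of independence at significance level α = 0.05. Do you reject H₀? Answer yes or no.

reject H₀: no

Row totals [52, 45, 65], col totals [76, 47, 39], n=162
χ² = (30−24.40)²/24.40 + (8−15.09)²/15.09 + (14−12.52)²/12.52 + (18−21.11)²/21.11 + (18−13.06)²/13.06 + (9−10.83)²/10.83 + (28−30.49)²/30.49 + (21−18.86)²/18.86 + (16−15.65)²/15.65 = 7.8882
df = 4
p-value (upper-tail) = 0.09576
At α=0.05: p ≥ α → fail to reject H₀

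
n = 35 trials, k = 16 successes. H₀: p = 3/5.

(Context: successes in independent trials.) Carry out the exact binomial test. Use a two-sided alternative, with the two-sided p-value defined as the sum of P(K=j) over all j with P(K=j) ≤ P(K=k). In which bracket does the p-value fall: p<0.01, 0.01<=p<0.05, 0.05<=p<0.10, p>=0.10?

p-value bracket: 0.05<=p<0.10

Exact binomial: n=35, k=16, p₀=3/5=0.6000
P(X=j) = C(n,j)·p₀^j·(1−p₀)^(n−j); p = Σ P(X=j) over j with P(X=j) ≤ P(X=16)
p-value (two-sided) = 0.08749
→ bracket: 0.05<=p<0.10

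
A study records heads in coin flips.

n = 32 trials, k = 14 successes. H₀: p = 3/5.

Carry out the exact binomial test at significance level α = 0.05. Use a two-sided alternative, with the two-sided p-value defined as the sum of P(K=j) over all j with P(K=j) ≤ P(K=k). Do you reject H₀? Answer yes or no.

Exact binomial: n=32, k=14, p₀=3/5=0.6000
P(X=j) = C(n,j)·p₀^j·(1−p₀)^(n−j); p = Σ P(X=j) over j with P(X=j) ≤ P(X=14)
p-value (two-sided) = 0.07109
At α=0.05: p ≥ α → fail to reject H₀

reject H₀: no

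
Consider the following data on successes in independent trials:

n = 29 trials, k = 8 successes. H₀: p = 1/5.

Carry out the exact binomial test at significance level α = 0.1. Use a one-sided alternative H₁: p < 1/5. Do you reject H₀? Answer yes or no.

reject H₀: no

Exact binomial: n=29, k=8, p₀=1/5=0.2000
P(X≤8) from Σ C(n,i)·p₀^i·(1−p₀)^(n−i)
p-value (one-sided, H₁ less) = 0.89162
At α=0.1: p ≥ α → fail to reject H₀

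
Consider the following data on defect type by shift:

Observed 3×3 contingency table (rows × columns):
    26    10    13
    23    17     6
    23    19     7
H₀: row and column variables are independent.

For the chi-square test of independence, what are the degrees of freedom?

df = (r−1)(c−1) = (3−1)·(3−1) = 4

degrees of freedom = 4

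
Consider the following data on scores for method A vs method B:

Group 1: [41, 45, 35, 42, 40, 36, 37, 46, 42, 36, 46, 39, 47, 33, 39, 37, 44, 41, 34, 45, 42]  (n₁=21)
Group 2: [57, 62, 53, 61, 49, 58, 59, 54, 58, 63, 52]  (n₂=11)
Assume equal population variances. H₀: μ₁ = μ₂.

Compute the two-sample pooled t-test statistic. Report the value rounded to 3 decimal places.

test statistic = -10.330

x̄₁=40.333, s₁=4.247, n₁=21
x̄₂=56.909, s₂=4.437, n₂=11
s_p² = [20·4.247² + 10·4.437²]/30 = 18.5859
SE = √(s_p²·(1/21+1/11)) = 1.6046
t = (40.333−56.909)/1.6046 = -10.3303
df = 30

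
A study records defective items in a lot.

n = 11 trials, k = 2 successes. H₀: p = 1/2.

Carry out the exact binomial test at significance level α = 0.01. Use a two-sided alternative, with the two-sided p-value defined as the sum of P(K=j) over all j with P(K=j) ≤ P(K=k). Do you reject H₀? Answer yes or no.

reject H₀: no

Exact binomial: n=11, k=2, p₀=1/2=0.5000
P(X=j) = C(n,j)·p₀^j·(1−p₀)^(n−j); p = Σ P(X=j) over j with P(X=j) ≤ P(X=2)
p-value (two-sided) = 0.06543
At α=0.01: p ≥ α → fail to reject H₀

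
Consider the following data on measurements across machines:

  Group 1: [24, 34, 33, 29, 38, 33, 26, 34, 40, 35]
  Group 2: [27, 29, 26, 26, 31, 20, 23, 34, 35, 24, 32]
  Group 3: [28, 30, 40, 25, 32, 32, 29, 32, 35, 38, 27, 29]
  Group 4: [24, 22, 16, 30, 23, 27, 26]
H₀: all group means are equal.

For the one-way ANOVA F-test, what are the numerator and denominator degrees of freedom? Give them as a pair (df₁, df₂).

degrees of freedom = [3, 36]

k = 4 groups, N = 40 total
df = (k−1, N−k) = (4−1, 40−4) = (3, 36)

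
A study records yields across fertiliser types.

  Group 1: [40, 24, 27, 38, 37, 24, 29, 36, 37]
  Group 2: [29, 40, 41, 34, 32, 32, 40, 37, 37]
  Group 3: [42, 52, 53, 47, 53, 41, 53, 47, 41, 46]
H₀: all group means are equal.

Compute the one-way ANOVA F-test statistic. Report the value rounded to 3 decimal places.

test statistic = 21.524

Group means [32.44, 35.78, 47.50], grand mean 38.893
SSB = Σnᵢ(x̄ᵢ−x̄)² = 1202.401; SSW = ΣΣ(x−x̄ᵢ)² = 698.278
MSB = 1202.401/2 = 601.2004; MSW = 698.278/25 = 27.9311
F = MSB/MSW = 21.5244
df = (2, 25)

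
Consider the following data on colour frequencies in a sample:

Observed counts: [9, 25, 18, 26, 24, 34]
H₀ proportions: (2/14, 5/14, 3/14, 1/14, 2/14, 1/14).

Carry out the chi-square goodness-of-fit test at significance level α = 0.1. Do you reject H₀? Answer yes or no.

reject H₀: yes

n = 136; E_i = n·p_i = [19.43, 48.57, 29.14, 9.71, 19.43, 9.71]
χ² = (9−19.43)²/19.43 + (25−48.57)²/48.57 + (18−29.14)²/29.14 + (26−9.71)²/9.71 + (24−19.43)²/19.43 + (34−9.71)²/9.71 = 110.3897
df = 5
p-value (upper-tail) = 0.00000
At α=0.1: p < α → reject H₀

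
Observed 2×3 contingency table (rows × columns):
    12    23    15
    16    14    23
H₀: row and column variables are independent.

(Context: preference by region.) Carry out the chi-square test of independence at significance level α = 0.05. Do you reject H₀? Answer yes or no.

reject H₀: no

Row totals [50, 53], col totals [28, 37, 38], n=103
χ² = (12−13.59)²/13.59 + (23−17.96)²/17.96 + (15−18.45)²/18.45 + (16−14.41)²/14.41 + (14−19.04)²/19.04 + (23−19.55)²/19.55 = 4.3611
df = 2
p-value (upper-tail) = 0.11298
At α=0.05: p ≥ α → fail to reject H₀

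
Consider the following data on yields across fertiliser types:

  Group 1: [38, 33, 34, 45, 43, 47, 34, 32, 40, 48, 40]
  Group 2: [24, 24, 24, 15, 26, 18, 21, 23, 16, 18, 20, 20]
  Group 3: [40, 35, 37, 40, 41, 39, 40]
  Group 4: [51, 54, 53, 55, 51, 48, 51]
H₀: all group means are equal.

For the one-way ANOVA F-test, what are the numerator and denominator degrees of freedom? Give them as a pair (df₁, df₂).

degrees of freedom = [3, 33]

k = 4 groups, N = 37 total
df = (k−1, N−k) = (4−1, 37−4) = (3, 33)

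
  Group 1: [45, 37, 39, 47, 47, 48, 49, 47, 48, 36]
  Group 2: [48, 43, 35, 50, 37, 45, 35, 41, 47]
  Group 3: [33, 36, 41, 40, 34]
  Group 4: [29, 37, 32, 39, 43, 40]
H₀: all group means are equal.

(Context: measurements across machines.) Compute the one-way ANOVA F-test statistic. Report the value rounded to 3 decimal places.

test statistic = 4.223

Group means [44.30, 42.33, 36.80, 36.67], grand mean 40.933
SSB = Σnᵢ(x̄ᵢ−x̄)² = 325.633; SSW = ΣΣ(x−x̄ᵢ)² = 668.233
MSB = 325.633/3 = 108.5444; MSW = 668.233/26 = 25.7013
F = MSB/MSW = 4.2233
df = (3, 26)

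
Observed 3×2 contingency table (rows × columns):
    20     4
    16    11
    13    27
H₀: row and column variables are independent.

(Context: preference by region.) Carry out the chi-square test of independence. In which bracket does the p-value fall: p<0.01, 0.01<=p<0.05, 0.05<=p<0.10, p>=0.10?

Row totals [24, 27, 40], col totals [49, 42], n=91
χ² = (20−12.92)²/12.92 + (4−11.08)²/11.08 + (16−14.54)²/14.54 + (11−12.46)²/12.46 + (13−21.54)²/21.54 + (27−18.46)²/18.46 = 16.0491
df = 2
p-value (upper-tail) = 0.00033
→ bracket: p<0.01

p-value bracket: p<0.01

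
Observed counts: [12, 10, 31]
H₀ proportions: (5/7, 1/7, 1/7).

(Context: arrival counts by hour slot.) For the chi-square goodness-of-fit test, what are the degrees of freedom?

df = k − 1 = 3 − 1 = 2

degrees of freedom = 2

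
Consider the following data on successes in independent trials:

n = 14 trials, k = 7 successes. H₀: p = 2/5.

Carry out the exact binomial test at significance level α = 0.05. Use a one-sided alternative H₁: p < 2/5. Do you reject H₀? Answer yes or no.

Exact binomial: n=14, k=7, p₀=2/5=0.4000
P(X≤7) from Σ C(n,i)·p₀^i·(1−p₀)^(n−i)
p-value (one-sided, H₁ less) = 0.84986
At α=0.05: p ≥ α → fail to reject H₀

reject H₀: no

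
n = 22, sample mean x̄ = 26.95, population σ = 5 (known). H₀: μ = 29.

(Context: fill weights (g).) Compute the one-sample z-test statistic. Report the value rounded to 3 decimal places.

SE = σ/√n = 5/√22 = 1.0660
z = (x̄−μ₀)/SE = (26.95−29)/1.0660 = -1.9231

test statistic = -1.923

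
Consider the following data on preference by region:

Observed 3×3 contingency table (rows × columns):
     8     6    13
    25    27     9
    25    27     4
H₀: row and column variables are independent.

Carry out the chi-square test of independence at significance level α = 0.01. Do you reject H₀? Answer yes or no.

Row totals [27, 61, 56], col totals [58, 60, 26], n=144
χ² = (8−10.88)²/10.88 + (6−11.25)²/11.25 + (13−4.88)²/4.88 + (25−24.57)²/24.57 + (27−25.42)²/25.42 + (9−11.01)²/11.01 + (25−22.56)²/22.56 + (27−23.33)²/23.33 + (4−10.11)²/10.11 = 21.7608
df = 4
p-value (upper-tail) = 0.00022
At α=0.01: p < α → reject H₀

reject H₀: yes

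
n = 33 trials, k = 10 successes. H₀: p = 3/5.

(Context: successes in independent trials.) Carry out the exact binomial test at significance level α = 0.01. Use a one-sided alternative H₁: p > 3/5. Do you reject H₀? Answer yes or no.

Exact binomial: n=33, k=10, p₀=3/5=0.6000
P(X≥10) from Σ C(n,i)·p₀^i·(1−p₀)^(n−i)
p-value (one-sided, H₁ greater) = 0.99986
At α=0.01: p ≥ α → fail to reject H₀

reject H₀: no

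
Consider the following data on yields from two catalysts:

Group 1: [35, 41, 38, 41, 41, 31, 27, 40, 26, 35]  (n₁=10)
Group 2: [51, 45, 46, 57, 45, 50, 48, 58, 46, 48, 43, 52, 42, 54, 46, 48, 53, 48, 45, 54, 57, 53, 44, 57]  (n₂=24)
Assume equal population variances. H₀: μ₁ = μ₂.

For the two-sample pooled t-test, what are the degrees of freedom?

degrees of freedom = 32

df = n₁ + n₂ − 2 = 10 + 24 − 2 = 32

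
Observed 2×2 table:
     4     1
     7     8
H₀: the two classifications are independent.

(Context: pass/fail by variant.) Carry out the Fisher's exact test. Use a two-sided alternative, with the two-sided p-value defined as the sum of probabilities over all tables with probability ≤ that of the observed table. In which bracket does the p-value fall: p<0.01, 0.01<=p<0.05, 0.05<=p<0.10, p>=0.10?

Margins: r₁=5, r₂=15, c₁=11, c₂=9, n=20
p_obs = C(5,4)·C(15,7)/C(20,11); sum pmf over tables with pmf ≤ p_obs
p-value (two-sided) = 0.31889
→ bracket: p>=0.10

p-value bracket: p>=0.10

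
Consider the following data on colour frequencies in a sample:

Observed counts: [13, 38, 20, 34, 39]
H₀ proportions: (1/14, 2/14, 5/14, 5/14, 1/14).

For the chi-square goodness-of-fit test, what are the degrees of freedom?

df = k − 1 = 5 − 1 = 4

degrees of freedom = 4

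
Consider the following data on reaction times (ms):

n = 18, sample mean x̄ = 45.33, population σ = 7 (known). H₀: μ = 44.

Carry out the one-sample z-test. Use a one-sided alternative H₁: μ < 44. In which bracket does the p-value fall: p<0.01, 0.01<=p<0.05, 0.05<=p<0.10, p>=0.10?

SE = σ/√n = 7/√18 = 1.6499
z = (x̄−μ₀)/SE = (45.33−44)/1.6499 = 0.8061
p-value (one-sided, H₁ less) = 0.78991
→ bracket: p>=0.10

p-value bracket: p>=0.10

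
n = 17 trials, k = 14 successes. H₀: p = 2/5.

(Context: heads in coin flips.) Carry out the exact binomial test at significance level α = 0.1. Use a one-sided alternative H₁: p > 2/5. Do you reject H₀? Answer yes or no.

reject H₀: yes

Exact binomial: n=17, k=14, p₀=2/5=0.4000
P(X≥14) from Σ C(n,i)·p₀^i·(1−p₀)^(n−i)
p-value (one-sided, H₁ greater) = 0.00045
At α=0.1: p < α → reject H₀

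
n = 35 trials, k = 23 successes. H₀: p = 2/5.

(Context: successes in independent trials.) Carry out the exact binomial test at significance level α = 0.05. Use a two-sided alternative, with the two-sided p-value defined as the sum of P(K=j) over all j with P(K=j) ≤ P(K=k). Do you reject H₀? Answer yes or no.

reject H₀: yes

Exact binomial: n=35, k=23, p₀=2/5=0.4000
P(X=j) = C(n,j)·p₀^j·(1−p₀)^(n−j); p = Σ P(X=j) over j with P(X=j) ≤ P(X=23)
p-value (two-sided) = 0.00282
At α=0.05: p < α → reject H₀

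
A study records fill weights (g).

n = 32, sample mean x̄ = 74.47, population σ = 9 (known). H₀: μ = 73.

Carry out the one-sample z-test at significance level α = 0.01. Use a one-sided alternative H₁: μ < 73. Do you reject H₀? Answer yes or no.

SE = σ/√n = 9/√32 = 1.5910
z = (x̄−μ₀)/SE = (74.47−73)/1.5910 = 0.9240
p-value (one-sided, H₁ less) = 0.82224
At α=0.01: p ≥ α → fail to reject H₀

reject H₀: no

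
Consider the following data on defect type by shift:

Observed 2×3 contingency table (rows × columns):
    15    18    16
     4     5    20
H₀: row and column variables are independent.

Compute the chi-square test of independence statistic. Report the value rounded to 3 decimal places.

Row totals [49, 29], col totals [19, 23, 36], n=78
χ² = (15−11.94)²/11.94 + (18−14.45)²/14.45 + (16−22.62)²/22.62 + (4−7.06)²/7.06 + (5−8.55)²/8.55 + (20−13.38)²/13.38 = 9.6681
df = 2

test statistic = 9.668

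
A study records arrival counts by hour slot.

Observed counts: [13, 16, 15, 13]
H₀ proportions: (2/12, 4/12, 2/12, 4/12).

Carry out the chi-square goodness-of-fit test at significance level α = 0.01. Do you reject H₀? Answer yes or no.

n = 57; E_i = n·p_i = [9.50, 19.00, 9.50, 19.00]
χ² = (13−9.50)²/9.50 + (16−19.00)²/19.00 + (15−9.50)²/9.50 + (13−19.00)²/19.00 = 6.8421
df = 3
p-value (upper-tail) = 0.07710
At α=0.01: p ≥ α → fail to reject H₀

reject H₀: no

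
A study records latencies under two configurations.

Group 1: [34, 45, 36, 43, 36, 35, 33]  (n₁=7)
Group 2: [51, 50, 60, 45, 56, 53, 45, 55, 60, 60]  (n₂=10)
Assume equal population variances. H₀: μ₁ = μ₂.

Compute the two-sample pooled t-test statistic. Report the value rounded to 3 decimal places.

x̄₁=37.429, s₁=4.650, n₁=7
x̄₂=53.500, s₂=5.759, n₂=10
s_p² = [6·4.650² + 9·5.759²]/15 = 28.5476
SE = √(s_p²·(1/7+1/10)) = 2.6331
t = (37.429−53.500)/2.6331 = -6.1037
df = 15

test statistic = -6.104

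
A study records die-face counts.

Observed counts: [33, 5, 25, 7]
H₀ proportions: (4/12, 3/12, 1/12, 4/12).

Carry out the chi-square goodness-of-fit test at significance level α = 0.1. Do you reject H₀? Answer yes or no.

reject H₀: yes

n = 70; E_i = n·p_i = [23.33, 17.50, 5.83, 23.33]
χ² = (33−23.33)²/23.33 + (5−17.50)²/17.50 + (25−5.83)²/5.83 + (7−23.33)²/23.33 = 87.3429
df = 3
p-value (upper-tail) = 0.00000
At α=0.1: p < α → reject H₀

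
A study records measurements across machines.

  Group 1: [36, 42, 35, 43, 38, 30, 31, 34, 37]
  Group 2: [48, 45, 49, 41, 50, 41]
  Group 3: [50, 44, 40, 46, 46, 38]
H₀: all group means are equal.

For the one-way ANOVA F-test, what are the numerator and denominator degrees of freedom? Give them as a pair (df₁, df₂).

k = 3 groups, N = 21 total
df = (k−1, N−k) = (3−1, 21−3) = (2, 18)

degrees of freedom = [2, 18]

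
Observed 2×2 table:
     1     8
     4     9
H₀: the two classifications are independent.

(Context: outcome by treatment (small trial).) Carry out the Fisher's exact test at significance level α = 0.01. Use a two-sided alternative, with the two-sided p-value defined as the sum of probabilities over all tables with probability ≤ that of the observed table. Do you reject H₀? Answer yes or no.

Margins: r₁=9, r₂=13, c₁=5, c₂=17, n=22
p_obs = C(9,1)·C(13,4)/C(22,5); sum pmf over tables with pmf ≤ p_obs
p-value (two-sided) = 0.36022
At α=0.01: p ≥ α → fail to reject H₀

reject H₀: no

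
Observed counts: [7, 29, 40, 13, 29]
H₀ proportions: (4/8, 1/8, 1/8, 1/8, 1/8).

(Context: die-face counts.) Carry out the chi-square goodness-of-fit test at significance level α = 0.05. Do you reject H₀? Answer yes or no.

n = 118; E_i = n·p_i = [59.00, 14.75, 14.75, 14.75, 14.75]
χ² = (7−59.00)²/59.00 + (29−14.75)²/14.75 + (40−14.75)²/14.75 + (13−14.75)²/14.75 + (29−14.75)²/14.75 = 116.7966
df = 4
p-value (upper-tail) = 0.00000
At α=0.05: p < α → reject H₀

reject H₀: yes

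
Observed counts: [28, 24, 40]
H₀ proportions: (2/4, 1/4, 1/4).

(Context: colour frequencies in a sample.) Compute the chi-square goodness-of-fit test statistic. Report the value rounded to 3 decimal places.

n = 92; E_i = n·p_i = [46.00, 23.00, 23.00]
χ² = (28−46.00)²/46.00 + (24−23.00)²/23.00 + (40−23.00)²/23.00 = 19.6522
df = 2

test statistic = 19.652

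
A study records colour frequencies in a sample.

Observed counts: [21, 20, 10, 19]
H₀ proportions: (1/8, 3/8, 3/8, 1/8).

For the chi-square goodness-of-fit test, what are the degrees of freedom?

degrees of freedom = 3

df = k − 1 = 4 − 1 = 3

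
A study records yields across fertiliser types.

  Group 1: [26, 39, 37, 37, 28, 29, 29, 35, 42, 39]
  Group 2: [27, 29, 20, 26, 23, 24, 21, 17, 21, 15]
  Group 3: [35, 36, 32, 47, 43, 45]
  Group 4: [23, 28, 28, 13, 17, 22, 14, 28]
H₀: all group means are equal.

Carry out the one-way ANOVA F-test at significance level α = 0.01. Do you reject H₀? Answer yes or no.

reject H₀: yes

Group means [34.10, 22.30, 39.67, 21.62], grand mean 28.676
SSB = Σnᵢ(x̄ᵢ−x̄)² = 1823.233; SSW = ΣΣ(x−x̄ᵢ)² = 922.208
MSB = 1823.233/3 = 607.7443; MSW = 922.208/30 = 30.7403
F = MSB/MSW = 19.7703
df = (3, 30)
p-value (upper-tail) = 0.00000
At α=0.01: p < α → reject H₀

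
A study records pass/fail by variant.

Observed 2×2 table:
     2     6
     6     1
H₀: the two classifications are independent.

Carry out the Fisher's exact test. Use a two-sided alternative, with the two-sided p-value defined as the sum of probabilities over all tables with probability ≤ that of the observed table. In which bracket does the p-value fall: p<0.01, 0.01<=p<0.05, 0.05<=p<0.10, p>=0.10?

Margins: r₁=8, r₂=7, c₁=8, c₂=7, n=15
p_obs = C(8,2)·C(7,6)/C(15,8); sum pmf over tables with pmf ≤ p_obs
p-value (two-sided) = 0.04056
→ bracket: 0.01<=p<0.05

p-value bracket: 0.01<=p<0.05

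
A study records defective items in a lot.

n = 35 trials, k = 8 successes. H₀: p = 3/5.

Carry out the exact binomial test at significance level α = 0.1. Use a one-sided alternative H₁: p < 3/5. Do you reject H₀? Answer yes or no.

Exact binomial: n=35, k=8, p₀=3/5=0.6000
P(X≤8) from Σ C(n,i)·p₀^i·(1−p₀)^(n−i)
p-value (one-sided, H₁ less) = 0.00001
At α=0.1: p < α → reject H₀

reject H₀: yes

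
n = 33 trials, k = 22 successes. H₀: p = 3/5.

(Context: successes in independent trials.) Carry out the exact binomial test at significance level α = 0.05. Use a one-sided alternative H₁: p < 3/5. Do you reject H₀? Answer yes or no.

Exact binomial: n=33, k=22, p₀=3/5=0.6000
P(X≤22) from Σ C(n,i)·p₀^i·(1−p₀)^(n−i)
p-value (one-sided, H₁ less) = 0.83103
At α=0.05: p ≥ α → fail to reject H₀

reject H₀: no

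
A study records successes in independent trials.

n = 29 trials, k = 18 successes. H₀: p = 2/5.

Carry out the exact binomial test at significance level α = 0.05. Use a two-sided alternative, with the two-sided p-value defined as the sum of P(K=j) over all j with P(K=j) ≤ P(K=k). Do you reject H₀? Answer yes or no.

Exact binomial: n=29, k=18, p₀=2/5=0.4000
P(X=j) = C(n,j)·p₀^j·(1−p₀)^(n−j); p = Σ P(X=j) over j with P(X=j) ≤ P(X=18)
p-value (two-sided) = 0.02144
At α=0.05: p < α → reject H₀

reject H₀: yes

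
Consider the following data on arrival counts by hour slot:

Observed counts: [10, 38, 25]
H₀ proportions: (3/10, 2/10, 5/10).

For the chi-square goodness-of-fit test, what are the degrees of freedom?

df = k − 1 = 3 − 1 = 2

degrees of freedom = 2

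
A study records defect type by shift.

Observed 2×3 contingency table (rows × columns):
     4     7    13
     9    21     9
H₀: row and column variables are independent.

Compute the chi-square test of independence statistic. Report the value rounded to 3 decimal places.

test statistic = 6.444

Row totals [24, 39], col totals [13, 28, 22], n=63
χ² = (4−4.95)²/4.95 + (7−10.67)²/10.67 + (13−8.38)²/8.38 + (9−8.05)²/8.05 + (21−17.33)²/17.33 + (9−13.62)²/13.62 = 6.4442
df = 2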